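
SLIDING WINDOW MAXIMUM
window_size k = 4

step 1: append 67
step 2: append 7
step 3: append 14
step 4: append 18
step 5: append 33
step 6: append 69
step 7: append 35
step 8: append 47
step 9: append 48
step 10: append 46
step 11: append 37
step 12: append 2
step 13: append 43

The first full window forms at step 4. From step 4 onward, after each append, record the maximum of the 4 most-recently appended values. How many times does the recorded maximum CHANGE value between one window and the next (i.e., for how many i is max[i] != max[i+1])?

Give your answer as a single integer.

Answer: 4

Derivation:
step 1: append 67 -> window=[67] (not full yet)
step 2: append 7 -> window=[67, 7] (not full yet)
step 3: append 14 -> window=[67, 7, 14] (not full yet)
step 4: append 18 -> window=[67, 7, 14, 18] -> max=67
step 5: append 33 -> window=[7, 14, 18, 33] -> max=33
step 6: append 69 -> window=[14, 18, 33, 69] -> max=69
step 7: append 35 -> window=[18, 33, 69, 35] -> max=69
step 8: append 47 -> window=[33, 69, 35, 47] -> max=69
step 9: append 48 -> window=[69, 35, 47, 48] -> max=69
step 10: append 46 -> window=[35, 47, 48, 46] -> max=48
step 11: append 37 -> window=[47, 48, 46, 37] -> max=48
step 12: append 2 -> window=[48, 46, 37, 2] -> max=48
step 13: append 43 -> window=[46, 37, 2, 43] -> max=46
Recorded maximums: 67 33 69 69 69 69 48 48 48 46
Changes between consecutive maximums: 4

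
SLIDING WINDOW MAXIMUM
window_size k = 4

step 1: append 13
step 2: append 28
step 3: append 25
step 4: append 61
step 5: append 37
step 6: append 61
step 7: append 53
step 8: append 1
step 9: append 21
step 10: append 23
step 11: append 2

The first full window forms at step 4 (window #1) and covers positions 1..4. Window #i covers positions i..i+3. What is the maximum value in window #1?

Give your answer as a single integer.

Answer: 61

Derivation:
step 1: append 13 -> window=[13] (not full yet)
step 2: append 28 -> window=[13, 28] (not full yet)
step 3: append 25 -> window=[13, 28, 25] (not full yet)
step 4: append 61 -> window=[13, 28, 25, 61] -> max=61
Window #1 max = 61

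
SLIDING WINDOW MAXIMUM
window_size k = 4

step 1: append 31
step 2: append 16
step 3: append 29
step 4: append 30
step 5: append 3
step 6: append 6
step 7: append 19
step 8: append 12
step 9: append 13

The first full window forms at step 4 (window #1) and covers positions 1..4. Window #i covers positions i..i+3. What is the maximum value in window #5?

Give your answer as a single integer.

Answer: 19

Derivation:
step 1: append 31 -> window=[31] (not full yet)
step 2: append 16 -> window=[31, 16] (not full yet)
step 3: append 29 -> window=[31, 16, 29] (not full yet)
step 4: append 30 -> window=[31, 16, 29, 30] -> max=31
step 5: append 3 -> window=[16, 29, 30, 3] -> max=30
step 6: append 6 -> window=[29, 30, 3, 6] -> max=30
step 7: append 19 -> window=[30, 3, 6, 19] -> max=30
step 8: append 12 -> window=[3, 6, 19, 12] -> max=19
Window #5 max = 19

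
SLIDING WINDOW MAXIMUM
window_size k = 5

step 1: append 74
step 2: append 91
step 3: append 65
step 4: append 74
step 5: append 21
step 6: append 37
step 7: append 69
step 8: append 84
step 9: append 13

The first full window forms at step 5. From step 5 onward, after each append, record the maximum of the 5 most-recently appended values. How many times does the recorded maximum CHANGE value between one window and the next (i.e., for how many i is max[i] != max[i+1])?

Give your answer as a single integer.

step 1: append 74 -> window=[74] (not full yet)
step 2: append 91 -> window=[74, 91] (not full yet)
step 3: append 65 -> window=[74, 91, 65] (not full yet)
step 4: append 74 -> window=[74, 91, 65, 74] (not full yet)
step 5: append 21 -> window=[74, 91, 65, 74, 21] -> max=91
step 6: append 37 -> window=[91, 65, 74, 21, 37] -> max=91
step 7: append 69 -> window=[65, 74, 21, 37, 69] -> max=74
step 8: append 84 -> window=[74, 21, 37, 69, 84] -> max=84
step 9: append 13 -> window=[21, 37, 69, 84, 13] -> max=84
Recorded maximums: 91 91 74 84 84
Changes between consecutive maximums: 2

Answer: 2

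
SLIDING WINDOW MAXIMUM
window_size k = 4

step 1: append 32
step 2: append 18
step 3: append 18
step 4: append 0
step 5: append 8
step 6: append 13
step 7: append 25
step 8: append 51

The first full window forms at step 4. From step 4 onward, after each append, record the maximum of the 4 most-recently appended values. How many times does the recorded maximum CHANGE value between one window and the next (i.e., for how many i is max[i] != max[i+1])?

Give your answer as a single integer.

step 1: append 32 -> window=[32] (not full yet)
step 2: append 18 -> window=[32, 18] (not full yet)
step 3: append 18 -> window=[32, 18, 18] (not full yet)
step 4: append 0 -> window=[32, 18, 18, 0] -> max=32
step 5: append 8 -> window=[18, 18, 0, 8] -> max=18
step 6: append 13 -> window=[18, 0, 8, 13] -> max=18
step 7: append 25 -> window=[0, 8, 13, 25] -> max=25
step 8: append 51 -> window=[8, 13, 25, 51] -> max=51
Recorded maximums: 32 18 18 25 51
Changes between consecutive maximums: 3

Answer: 3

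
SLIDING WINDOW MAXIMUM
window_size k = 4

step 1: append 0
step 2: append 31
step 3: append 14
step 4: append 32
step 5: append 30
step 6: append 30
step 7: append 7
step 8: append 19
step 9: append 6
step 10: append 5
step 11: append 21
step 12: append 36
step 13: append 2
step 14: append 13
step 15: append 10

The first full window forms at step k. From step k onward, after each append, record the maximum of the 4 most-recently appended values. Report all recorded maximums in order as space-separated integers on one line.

Answer: 32 32 32 32 30 30 19 21 36 36 36 36

Derivation:
step 1: append 0 -> window=[0] (not full yet)
step 2: append 31 -> window=[0, 31] (not full yet)
step 3: append 14 -> window=[0, 31, 14] (not full yet)
step 4: append 32 -> window=[0, 31, 14, 32] -> max=32
step 5: append 30 -> window=[31, 14, 32, 30] -> max=32
step 6: append 30 -> window=[14, 32, 30, 30] -> max=32
step 7: append 7 -> window=[32, 30, 30, 7] -> max=32
step 8: append 19 -> window=[30, 30, 7, 19] -> max=30
step 9: append 6 -> window=[30, 7, 19, 6] -> max=30
step 10: append 5 -> window=[7, 19, 6, 5] -> max=19
step 11: append 21 -> window=[19, 6, 5, 21] -> max=21
step 12: append 36 -> window=[6, 5, 21, 36] -> max=36
step 13: append 2 -> window=[5, 21, 36, 2] -> max=36
step 14: append 13 -> window=[21, 36, 2, 13] -> max=36
step 15: append 10 -> window=[36, 2, 13, 10] -> max=36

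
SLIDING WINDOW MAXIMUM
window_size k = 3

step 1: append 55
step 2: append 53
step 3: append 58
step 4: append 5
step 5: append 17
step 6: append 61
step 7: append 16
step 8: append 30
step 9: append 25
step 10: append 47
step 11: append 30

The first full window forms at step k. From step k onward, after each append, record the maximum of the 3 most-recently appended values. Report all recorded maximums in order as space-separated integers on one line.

step 1: append 55 -> window=[55] (not full yet)
step 2: append 53 -> window=[55, 53] (not full yet)
step 3: append 58 -> window=[55, 53, 58] -> max=58
step 4: append 5 -> window=[53, 58, 5] -> max=58
step 5: append 17 -> window=[58, 5, 17] -> max=58
step 6: append 61 -> window=[5, 17, 61] -> max=61
step 7: append 16 -> window=[17, 61, 16] -> max=61
step 8: append 30 -> window=[61, 16, 30] -> max=61
step 9: append 25 -> window=[16, 30, 25] -> max=30
step 10: append 47 -> window=[30, 25, 47] -> max=47
step 11: append 30 -> window=[25, 47, 30] -> max=47

Answer: 58 58 58 61 61 61 30 47 47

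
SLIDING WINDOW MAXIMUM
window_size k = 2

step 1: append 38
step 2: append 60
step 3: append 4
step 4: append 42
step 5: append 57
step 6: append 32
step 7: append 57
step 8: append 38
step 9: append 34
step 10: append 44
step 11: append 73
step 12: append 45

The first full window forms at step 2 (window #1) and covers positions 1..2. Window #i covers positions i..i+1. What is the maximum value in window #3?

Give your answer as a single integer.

step 1: append 38 -> window=[38] (not full yet)
step 2: append 60 -> window=[38, 60] -> max=60
step 3: append 4 -> window=[60, 4] -> max=60
step 4: append 42 -> window=[4, 42] -> max=42
Window #3 max = 42

Answer: 42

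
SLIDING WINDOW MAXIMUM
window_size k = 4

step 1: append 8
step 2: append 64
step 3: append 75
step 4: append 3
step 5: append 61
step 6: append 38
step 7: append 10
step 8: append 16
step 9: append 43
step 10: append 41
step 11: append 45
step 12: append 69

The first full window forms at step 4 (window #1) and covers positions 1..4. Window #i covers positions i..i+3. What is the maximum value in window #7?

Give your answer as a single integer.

Answer: 43

Derivation:
step 1: append 8 -> window=[8] (not full yet)
step 2: append 64 -> window=[8, 64] (not full yet)
step 3: append 75 -> window=[8, 64, 75] (not full yet)
step 4: append 3 -> window=[8, 64, 75, 3] -> max=75
step 5: append 61 -> window=[64, 75, 3, 61] -> max=75
step 6: append 38 -> window=[75, 3, 61, 38] -> max=75
step 7: append 10 -> window=[3, 61, 38, 10] -> max=61
step 8: append 16 -> window=[61, 38, 10, 16] -> max=61
step 9: append 43 -> window=[38, 10, 16, 43] -> max=43
step 10: append 41 -> window=[10, 16, 43, 41] -> max=43
Window #7 max = 43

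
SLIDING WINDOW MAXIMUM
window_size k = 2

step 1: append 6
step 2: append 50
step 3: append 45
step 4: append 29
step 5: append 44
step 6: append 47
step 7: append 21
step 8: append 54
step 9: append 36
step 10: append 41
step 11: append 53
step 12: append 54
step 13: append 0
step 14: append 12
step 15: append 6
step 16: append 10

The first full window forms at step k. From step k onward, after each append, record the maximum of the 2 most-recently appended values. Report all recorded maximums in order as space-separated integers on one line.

Answer: 50 50 45 44 47 47 54 54 41 53 54 54 12 12 10

Derivation:
step 1: append 6 -> window=[6] (not full yet)
step 2: append 50 -> window=[6, 50] -> max=50
step 3: append 45 -> window=[50, 45] -> max=50
step 4: append 29 -> window=[45, 29] -> max=45
step 5: append 44 -> window=[29, 44] -> max=44
step 6: append 47 -> window=[44, 47] -> max=47
step 7: append 21 -> window=[47, 21] -> max=47
step 8: append 54 -> window=[21, 54] -> max=54
step 9: append 36 -> window=[54, 36] -> max=54
step 10: append 41 -> window=[36, 41] -> max=41
step 11: append 53 -> window=[41, 53] -> max=53
step 12: append 54 -> window=[53, 54] -> max=54
step 13: append 0 -> window=[54, 0] -> max=54
step 14: append 12 -> window=[0, 12] -> max=12
step 15: append 6 -> window=[12, 6] -> max=12
step 16: append 10 -> window=[6, 10] -> max=10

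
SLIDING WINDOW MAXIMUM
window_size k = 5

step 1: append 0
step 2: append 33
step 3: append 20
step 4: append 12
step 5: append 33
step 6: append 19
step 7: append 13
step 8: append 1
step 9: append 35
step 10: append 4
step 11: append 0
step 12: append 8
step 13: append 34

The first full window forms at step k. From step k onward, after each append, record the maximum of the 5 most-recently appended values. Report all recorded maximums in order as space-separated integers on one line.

Answer: 33 33 33 33 35 35 35 35 35

Derivation:
step 1: append 0 -> window=[0] (not full yet)
step 2: append 33 -> window=[0, 33] (not full yet)
step 3: append 20 -> window=[0, 33, 20] (not full yet)
step 4: append 12 -> window=[0, 33, 20, 12] (not full yet)
step 5: append 33 -> window=[0, 33, 20, 12, 33] -> max=33
step 6: append 19 -> window=[33, 20, 12, 33, 19] -> max=33
step 7: append 13 -> window=[20, 12, 33, 19, 13] -> max=33
step 8: append 1 -> window=[12, 33, 19, 13, 1] -> max=33
step 9: append 35 -> window=[33, 19, 13, 1, 35] -> max=35
step 10: append 4 -> window=[19, 13, 1, 35, 4] -> max=35
step 11: append 0 -> window=[13, 1, 35, 4, 0] -> max=35
step 12: append 8 -> window=[1, 35, 4, 0, 8] -> max=35
step 13: append 34 -> window=[35, 4, 0, 8, 34] -> max=35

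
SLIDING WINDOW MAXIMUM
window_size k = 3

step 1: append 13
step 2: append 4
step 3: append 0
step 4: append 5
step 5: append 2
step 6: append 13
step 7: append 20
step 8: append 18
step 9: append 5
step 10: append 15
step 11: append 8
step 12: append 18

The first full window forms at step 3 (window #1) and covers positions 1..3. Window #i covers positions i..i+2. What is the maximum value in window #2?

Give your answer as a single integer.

step 1: append 13 -> window=[13] (not full yet)
step 2: append 4 -> window=[13, 4] (not full yet)
step 3: append 0 -> window=[13, 4, 0] -> max=13
step 4: append 5 -> window=[4, 0, 5] -> max=5
Window #2 max = 5

Answer: 5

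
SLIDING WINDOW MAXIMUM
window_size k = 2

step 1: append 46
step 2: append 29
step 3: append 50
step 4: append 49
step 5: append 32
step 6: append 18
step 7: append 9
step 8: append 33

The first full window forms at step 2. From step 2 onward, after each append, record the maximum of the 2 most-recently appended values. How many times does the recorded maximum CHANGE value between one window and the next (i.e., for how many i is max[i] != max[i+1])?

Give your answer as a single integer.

Answer: 5

Derivation:
step 1: append 46 -> window=[46] (not full yet)
step 2: append 29 -> window=[46, 29] -> max=46
step 3: append 50 -> window=[29, 50] -> max=50
step 4: append 49 -> window=[50, 49] -> max=50
step 5: append 32 -> window=[49, 32] -> max=49
step 6: append 18 -> window=[32, 18] -> max=32
step 7: append 9 -> window=[18, 9] -> max=18
step 8: append 33 -> window=[9, 33] -> max=33
Recorded maximums: 46 50 50 49 32 18 33
Changes between consecutive maximums: 5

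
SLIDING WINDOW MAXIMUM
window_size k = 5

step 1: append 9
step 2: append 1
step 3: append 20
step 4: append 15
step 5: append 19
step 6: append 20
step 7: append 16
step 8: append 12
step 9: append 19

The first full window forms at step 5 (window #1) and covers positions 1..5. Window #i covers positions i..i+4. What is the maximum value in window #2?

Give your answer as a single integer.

step 1: append 9 -> window=[9] (not full yet)
step 2: append 1 -> window=[9, 1] (not full yet)
step 3: append 20 -> window=[9, 1, 20] (not full yet)
step 4: append 15 -> window=[9, 1, 20, 15] (not full yet)
step 5: append 19 -> window=[9, 1, 20, 15, 19] -> max=20
step 6: append 20 -> window=[1, 20, 15, 19, 20] -> max=20
Window #2 max = 20

Answer: 20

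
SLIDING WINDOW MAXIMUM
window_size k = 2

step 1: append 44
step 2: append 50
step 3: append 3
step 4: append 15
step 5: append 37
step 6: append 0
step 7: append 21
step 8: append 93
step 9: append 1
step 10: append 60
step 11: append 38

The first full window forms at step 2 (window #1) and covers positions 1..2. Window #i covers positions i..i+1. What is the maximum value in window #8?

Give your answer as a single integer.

Answer: 93

Derivation:
step 1: append 44 -> window=[44] (not full yet)
step 2: append 50 -> window=[44, 50] -> max=50
step 3: append 3 -> window=[50, 3] -> max=50
step 4: append 15 -> window=[3, 15] -> max=15
step 5: append 37 -> window=[15, 37] -> max=37
step 6: append 0 -> window=[37, 0] -> max=37
step 7: append 21 -> window=[0, 21] -> max=21
step 8: append 93 -> window=[21, 93] -> max=93
step 9: append 1 -> window=[93, 1] -> max=93
Window #8 max = 93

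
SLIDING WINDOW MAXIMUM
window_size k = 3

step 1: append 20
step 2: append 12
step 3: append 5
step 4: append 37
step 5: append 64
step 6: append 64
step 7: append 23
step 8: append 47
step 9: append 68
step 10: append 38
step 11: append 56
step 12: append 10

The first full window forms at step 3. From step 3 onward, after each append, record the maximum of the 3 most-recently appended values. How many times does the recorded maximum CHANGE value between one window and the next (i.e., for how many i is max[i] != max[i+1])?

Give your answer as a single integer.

Answer: 4

Derivation:
step 1: append 20 -> window=[20] (not full yet)
step 2: append 12 -> window=[20, 12] (not full yet)
step 3: append 5 -> window=[20, 12, 5] -> max=20
step 4: append 37 -> window=[12, 5, 37] -> max=37
step 5: append 64 -> window=[5, 37, 64] -> max=64
step 6: append 64 -> window=[37, 64, 64] -> max=64
step 7: append 23 -> window=[64, 64, 23] -> max=64
step 8: append 47 -> window=[64, 23, 47] -> max=64
step 9: append 68 -> window=[23, 47, 68] -> max=68
step 10: append 38 -> window=[47, 68, 38] -> max=68
step 11: append 56 -> window=[68, 38, 56] -> max=68
step 12: append 10 -> window=[38, 56, 10] -> max=56
Recorded maximums: 20 37 64 64 64 64 68 68 68 56
Changes between consecutive maximums: 4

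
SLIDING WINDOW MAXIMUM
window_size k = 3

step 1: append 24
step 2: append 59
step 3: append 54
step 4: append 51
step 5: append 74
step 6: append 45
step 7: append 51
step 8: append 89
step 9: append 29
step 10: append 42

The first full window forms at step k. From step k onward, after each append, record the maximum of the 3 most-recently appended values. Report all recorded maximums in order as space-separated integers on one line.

step 1: append 24 -> window=[24] (not full yet)
step 2: append 59 -> window=[24, 59] (not full yet)
step 3: append 54 -> window=[24, 59, 54] -> max=59
step 4: append 51 -> window=[59, 54, 51] -> max=59
step 5: append 74 -> window=[54, 51, 74] -> max=74
step 6: append 45 -> window=[51, 74, 45] -> max=74
step 7: append 51 -> window=[74, 45, 51] -> max=74
step 8: append 89 -> window=[45, 51, 89] -> max=89
step 9: append 29 -> window=[51, 89, 29] -> max=89
step 10: append 42 -> window=[89, 29, 42] -> max=89

Answer: 59 59 74 74 74 89 89 89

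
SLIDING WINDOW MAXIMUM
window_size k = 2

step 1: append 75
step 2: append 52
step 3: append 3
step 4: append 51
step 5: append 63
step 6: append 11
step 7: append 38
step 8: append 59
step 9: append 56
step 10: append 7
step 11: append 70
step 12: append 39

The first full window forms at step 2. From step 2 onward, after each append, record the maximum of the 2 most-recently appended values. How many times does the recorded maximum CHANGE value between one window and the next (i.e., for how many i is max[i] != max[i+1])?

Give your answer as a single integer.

step 1: append 75 -> window=[75] (not full yet)
step 2: append 52 -> window=[75, 52] -> max=75
step 3: append 3 -> window=[52, 3] -> max=52
step 4: append 51 -> window=[3, 51] -> max=51
step 5: append 63 -> window=[51, 63] -> max=63
step 6: append 11 -> window=[63, 11] -> max=63
step 7: append 38 -> window=[11, 38] -> max=38
step 8: append 59 -> window=[38, 59] -> max=59
step 9: append 56 -> window=[59, 56] -> max=59
step 10: append 7 -> window=[56, 7] -> max=56
step 11: append 70 -> window=[7, 70] -> max=70
step 12: append 39 -> window=[70, 39] -> max=70
Recorded maximums: 75 52 51 63 63 38 59 59 56 70 70
Changes between consecutive maximums: 7

Answer: 7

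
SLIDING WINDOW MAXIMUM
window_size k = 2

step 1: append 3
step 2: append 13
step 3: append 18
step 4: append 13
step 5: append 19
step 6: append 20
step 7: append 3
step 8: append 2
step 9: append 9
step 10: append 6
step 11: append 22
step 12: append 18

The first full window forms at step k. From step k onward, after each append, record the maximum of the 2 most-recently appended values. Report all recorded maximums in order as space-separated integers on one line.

Answer: 13 18 18 19 20 20 3 9 9 22 22

Derivation:
step 1: append 3 -> window=[3] (not full yet)
step 2: append 13 -> window=[3, 13] -> max=13
step 3: append 18 -> window=[13, 18] -> max=18
step 4: append 13 -> window=[18, 13] -> max=18
step 5: append 19 -> window=[13, 19] -> max=19
step 6: append 20 -> window=[19, 20] -> max=20
step 7: append 3 -> window=[20, 3] -> max=20
step 8: append 2 -> window=[3, 2] -> max=3
step 9: append 9 -> window=[2, 9] -> max=9
step 10: append 6 -> window=[9, 6] -> max=9
step 11: append 22 -> window=[6, 22] -> max=22
step 12: append 18 -> window=[22, 18] -> max=22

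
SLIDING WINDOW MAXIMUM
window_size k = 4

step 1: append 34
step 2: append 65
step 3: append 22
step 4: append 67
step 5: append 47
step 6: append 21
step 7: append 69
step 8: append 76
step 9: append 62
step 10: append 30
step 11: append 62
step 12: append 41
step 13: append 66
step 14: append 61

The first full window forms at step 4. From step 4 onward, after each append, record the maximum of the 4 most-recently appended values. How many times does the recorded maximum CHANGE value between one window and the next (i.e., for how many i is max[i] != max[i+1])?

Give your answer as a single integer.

Answer: 4

Derivation:
step 1: append 34 -> window=[34] (not full yet)
step 2: append 65 -> window=[34, 65] (not full yet)
step 3: append 22 -> window=[34, 65, 22] (not full yet)
step 4: append 67 -> window=[34, 65, 22, 67] -> max=67
step 5: append 47 -> window=[65, 22, 67, 47] -> max=67
step 6: append 21 -> window=[22, 67, 47, 21] -> max=67
step 7: append 69 -> window=[67, 47, 21, 69] -> max=69
step 8: append 76 -> window=[47, 21, 69, 76] -> max=76
step 9: append 62 -> window=[21, 69, 76, 62] -> max=76
step 10: append 30 -> window=[69, 76, 62, 30] -> max=76
step 11: append 62 -> window=[76, 62, 30, 62] -> max=76
step 12: append 41 -> window=[62, 30, 62, 41] -> max=62
step 13: append 66 -> window=[30, 62, 41, 66] -> max=66
step 14: append 61 -> window=[62, 41, 66, 61] -> max=66
Recorded maximums: 67 67 67 69 76 76 76 76 62 66 66
Changes between consecutive maximums: 4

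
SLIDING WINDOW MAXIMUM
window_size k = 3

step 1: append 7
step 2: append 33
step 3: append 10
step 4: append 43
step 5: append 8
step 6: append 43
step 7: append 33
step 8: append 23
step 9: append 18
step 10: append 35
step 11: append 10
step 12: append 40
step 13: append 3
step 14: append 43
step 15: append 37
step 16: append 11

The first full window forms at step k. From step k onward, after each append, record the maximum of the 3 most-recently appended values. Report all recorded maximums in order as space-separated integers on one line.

Answer: 33 43 43 43 43 43 33 35 35 40 40 43 43 43

Derivation:
step 1: append 7 -> window=[7] (not full yet)
step 2: append 33 -> window=[7, 33] (not full yet)
step 3: append 10 -> window=[7, 33, 10] -> max=33
step 4: append 43 -> window=[33, 10, 43] -> max=43
step 5: append 8 -> window=[10, 43, 8] -> max=43
step 6: append 43 -> window=[43, 8, 43] -> max=43
step 7: append 33 -> window=[8, 43, 33] -> max=43
step 8: append 23 -> window=[43, 33, 23] -> max=43
step 9: append 18 -> window=[33, 23, 18] -> max=33
step 10: append 35 -> window=[23, 18, 35] -> max=35
step 11: append 10 -> window=[18, 35, 10] -> max=35
step 12: append 40 -> window=[35, 10, 40] -> max=40
step 13: append 3 -> window=[10, 40, 3] -> max=40
step 14: append 43 -> window=[40, 3, 43] -> max=43
step 15: append 37 -> window=[3, 43, 37] -> max=43
step 16: append 11 -> window=[43, 37, 11] -> max=43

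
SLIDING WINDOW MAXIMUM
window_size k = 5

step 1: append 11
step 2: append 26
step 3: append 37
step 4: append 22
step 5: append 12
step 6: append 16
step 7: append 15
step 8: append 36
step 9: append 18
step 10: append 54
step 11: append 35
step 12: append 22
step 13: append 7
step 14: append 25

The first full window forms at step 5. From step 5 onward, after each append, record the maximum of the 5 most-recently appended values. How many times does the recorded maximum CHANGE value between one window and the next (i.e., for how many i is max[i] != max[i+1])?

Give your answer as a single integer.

step 1: append 11 -> window=[11] (not full yet)
step 2: append 26 -> window=[11, 26] (not full yet)
step 3: append 37 -> window=[11, 26, 37] (not full yet)
step 4: append 22 -> window=[11, 26, 37, 22] (not full yet)
step 5: append 12 -> window=[11, 26, 37, 22, 12] -> max=37
step 6: append 16 -> window=[26, 37, 22, 12, 16] -> max=37
step 7: append 15 -> window=[37, 22, 12, 16, 15] -> max=37
step 8: append 36 -> window=[22, 12, 16, 15, 36] -> max=36
step 9: append 18 -> window=[12, 16, 15, 36, 18] -> max=36
step 10: append 54 -> window=[16, 15, 36, 18, 54] -> max=54
step 11: append 35 -> window=[15, 36, 18, 54, 35] -> max=54
step 12: append 22 -> window=[36, 18, 54, 35, 22] -> max=54
step 13: append 7 -> window=[18, 54, 35, 22, 7] -> max=54
step 14: append 25 -> window=[54, 35, 22, 7, 25] -> max=54
Recorded maximums: 37 37 37 36 36 54 54 54 54 54
Changes between consecutive maximums: 2

Answer: 2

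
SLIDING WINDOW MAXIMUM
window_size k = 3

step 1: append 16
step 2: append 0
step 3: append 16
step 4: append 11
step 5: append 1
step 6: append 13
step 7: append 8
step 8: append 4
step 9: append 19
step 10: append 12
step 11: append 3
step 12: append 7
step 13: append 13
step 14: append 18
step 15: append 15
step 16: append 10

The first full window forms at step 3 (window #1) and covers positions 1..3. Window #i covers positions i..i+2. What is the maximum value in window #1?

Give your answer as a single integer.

step 1: append 16 -> window=[16] (not full yet)
step 2: append 0 -> window=[16, 0] (not full yet)
step 3: append 16 -> window=[16, 0, 16] -> max=16
Window #1 max = 16

Answer: 16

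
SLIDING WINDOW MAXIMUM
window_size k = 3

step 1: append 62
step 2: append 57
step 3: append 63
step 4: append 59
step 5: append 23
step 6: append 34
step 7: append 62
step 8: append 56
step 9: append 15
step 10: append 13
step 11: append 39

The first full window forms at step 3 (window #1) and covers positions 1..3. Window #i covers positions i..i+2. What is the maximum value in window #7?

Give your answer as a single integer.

Answer: 62

Derivation:
step 1: append 62 -> window=[62] (not full yet)
step 2: append 57 -> window=[62, 57] (not full yet)
step 3: append 63 -> window=[62, 57, 63] -> max=63
step 4: append 59 -> window=[57, 63, 59] -> max=63
step 5: append 23 -> window=[63, 59, 23] -> max=63
step 6: append 34 -> window=[59, 23, 34] -> max=59
step 7: append 62 -> window=[23, 34, 62] -> max=62
step 8: append 56 -> window=[34, 62, 56] -> max=62
step 9: append 15 -> window=[62, 56, 15] -> max=62
Window #7 max = 62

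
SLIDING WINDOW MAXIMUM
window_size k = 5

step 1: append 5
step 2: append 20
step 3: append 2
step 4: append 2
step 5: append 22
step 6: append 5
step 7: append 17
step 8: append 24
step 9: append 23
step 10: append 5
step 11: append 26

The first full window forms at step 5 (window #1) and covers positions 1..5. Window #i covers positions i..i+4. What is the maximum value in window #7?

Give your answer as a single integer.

step 1: append 5 -> window=[5] (not full yet)
step 2: append 20 -> window=[5, 20] (not full yet)
step 3: append 2 -> window=[5, 20, 2] (not full yet)
step 4: append 2 -> window=[5, 20, 2, 2] (not full yet)
step 5: append 22 -> window=[5, 20, 2, 2, 22] -> max=22
step 6: append 5 -> window=[20, 2, 2, 22, 5] -> max=22
step 7: append 17 -> window=[2, 2, 22, 5, 17] -> max=22
step 8: append 24 -> window=[2, 22, 5, 17, 24] -> max=24
step 9: append 23 -> window=[22, 5, 17, 24, 23] -> max=24
step 10: append 5 -> window=[5, 17, 24, 23, 5] -> max=24
step 11: append 26 -> window=[17, 24, 23, 5, 26] -> max=26
Window #7 max = 26

Answer: 26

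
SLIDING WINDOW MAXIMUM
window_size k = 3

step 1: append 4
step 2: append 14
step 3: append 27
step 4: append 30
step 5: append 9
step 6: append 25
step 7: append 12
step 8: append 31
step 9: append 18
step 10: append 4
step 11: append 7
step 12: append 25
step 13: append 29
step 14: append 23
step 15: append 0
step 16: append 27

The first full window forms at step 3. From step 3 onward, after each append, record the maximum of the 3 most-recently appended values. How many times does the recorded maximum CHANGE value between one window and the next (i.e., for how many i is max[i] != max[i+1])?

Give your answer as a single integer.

step 1: append 4 -> window=[4] (not full yet)
step 2: append 14 -> window=[4, 14] (not full yet)
step 3: append 27 -> window=[4, 14, 27] -> max=27
step 4: append 30 -> window=[14, 27, 30] -> max=30
step 5: append 9 -> window=[27, 30, 9] -> max=30
step 6: append 25 -> window=[30, 9, 25] -> max=30
step 7: append 12 -> window=[9, 25, 12] -> max=25
step 8: append 31 -> window=[25, 12, 31] -> max=31
step 9: append 18 -> window=[12, 31, 18] -> max=31
step 10: append 4 -> window=[31, 18, 4] -> max=31
step 11: append 7 -> window=[18, 4, 7] -> max=18
step 12: append 25 -> window=[4, 7, 25] -> max=25
step 13: append 29 -> window=[7, 25, 29] -> max=29
step 14: append 23 -> window=[25, 29, 23] -> max=29
step 15: append 0 -> window=[29, 23, 0] -> max=29
step 16: append 27 -> window=[23, 0, 27] -> max=27
Recorded maximums: 27 30 30 30 25 31 31 31 18 25 29 29 29 27
Changes between consecutive maximums: 7

Answer: 7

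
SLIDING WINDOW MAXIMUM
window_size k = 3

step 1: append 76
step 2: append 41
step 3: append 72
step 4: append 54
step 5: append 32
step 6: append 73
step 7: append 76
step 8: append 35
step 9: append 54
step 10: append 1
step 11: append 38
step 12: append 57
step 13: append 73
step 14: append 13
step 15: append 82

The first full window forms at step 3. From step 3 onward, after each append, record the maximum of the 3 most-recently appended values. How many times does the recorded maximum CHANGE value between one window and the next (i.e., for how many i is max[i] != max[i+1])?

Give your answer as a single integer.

step 1: append 76 -> window=[76] (not full yet)
step 2: append 41 -> window=[76, 41] (not full yet)
step 3: append 72 -> window=[76, 41, 72] -> max=76
step 4: append 54 -> window=[41, 72, 54] -> max=72
step 5: append 32 -> window=[72, 54, 32] -> max=72
step 6: append 73 -> window=[54, 32, 73] -> max=73
step 7: append 76 -> window=[32, 73, 76] -> max=76
step 8: append 35 -> window=[73, 76, 35] -> max=76
step 9: append 54 -> window=[76, 35, 54] -> max=76
step 10: append 1 -> window=[35, 54, 1] -> max=54
step 11: append 38 -> window=[54, 1, 38] -> max=54
step 12: append 57 -> window=[1, 38, 57] -> max=57
step 13: append 73 -> window=[38, 57, 73] -> max=73
step 14: append 13 -> window=[57, 73, 13] -> max=73
step 15: append 82 -> window=[73, 13, 82] -> max=82
Recorded maximums: 76 72 72 73 76 76 76 54 54 57 73 73 82
Changes between consecutive maximums: 7

Answer: 7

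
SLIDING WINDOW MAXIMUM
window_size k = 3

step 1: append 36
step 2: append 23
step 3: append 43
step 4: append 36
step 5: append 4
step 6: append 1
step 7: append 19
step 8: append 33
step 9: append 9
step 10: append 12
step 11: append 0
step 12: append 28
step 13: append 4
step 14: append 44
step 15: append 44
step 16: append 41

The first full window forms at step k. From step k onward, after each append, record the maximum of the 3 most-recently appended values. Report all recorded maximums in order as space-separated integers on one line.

Answer: 43 43 43 36 19 33 33 33 12 28 28 44 44 44

Derivation:
step 1: append 36 -> window=[36] (not full yet)
step 2: append 23 -> window=[36, 23] (not full yet)
step 3: append 43 -> window=[36, 23, 43] -> max=43
step 4: append 36 -> window=[23, 43, 36] -> max=43
step 5: append 4 -> window=[43, 36, 4] -> max=43
step 6: append 1 -> window=[36, 4, 1] -> max=36
step 7: append 19 -> window=[4, 1, 19] -> max=19
step 8: append 33 -> window=[1, 19, 33] -> max=33
step 9: append 9 -> window=[19, 33, 9] -> max=33
step 10: append 12 -> window=[33, 9, 12] -> max=33
step 11: append 0 -> window=[9, 12, 0] -> max=12
step 12: append 28 -> window=[12, 0, 28] -> max=28
step 13: append 4 -> window=[0, 28, 4] -> max=28
step 14: append 44 -> window=[28, 4, 44] -> max=44
step 15: append 44 -> window=[4, 44, 44] -> max=44
step 16: append 41 -> window=[44, 44, 41] -> max=44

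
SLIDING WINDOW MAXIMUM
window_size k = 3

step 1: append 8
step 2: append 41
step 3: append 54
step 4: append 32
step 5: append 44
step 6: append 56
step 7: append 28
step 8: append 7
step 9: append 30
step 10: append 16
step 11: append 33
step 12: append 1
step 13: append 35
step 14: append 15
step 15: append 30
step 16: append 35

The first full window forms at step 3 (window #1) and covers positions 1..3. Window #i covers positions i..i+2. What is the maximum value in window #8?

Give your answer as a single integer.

step 1: append 8 -> window=[8] (not full yet)
step 2: append 41 -> window=[8, 41] (not full yet)
step 3: append 54 -> window=[8, 41, 54] -> max=54
step 4: append 32 -> window=[41, 54, 32] -> max=54
step 5: append 44 -> window=[54, 32, 44] -> max=54
step 6: append 56 -> window=[32, 44, 56] -> max=56
step 7: append 28 -> window=[44, 56, 28] -> max=56
step 8: append 7 -> window=[56, 28, 7] -> max=56
step 9: append 30 -> window=[28, 7, 30] -> max=30
step 10: append 16 -> window=[7, 30, 16] -> max=30
Window #8 max = 30

Answer: 30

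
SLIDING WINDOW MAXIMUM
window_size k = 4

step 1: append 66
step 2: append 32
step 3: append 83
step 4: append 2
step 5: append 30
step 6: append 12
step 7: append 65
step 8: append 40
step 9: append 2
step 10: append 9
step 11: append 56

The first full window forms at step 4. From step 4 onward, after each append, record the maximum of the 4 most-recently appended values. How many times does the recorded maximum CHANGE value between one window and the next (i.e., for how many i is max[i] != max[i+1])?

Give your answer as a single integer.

Answer: 2

Derivation:
step 1: append 66 -> window=[66] (not full yet)
step 2: append 32 -> window=[66, 32] (not full yet)
step 3: append 83 -> window=[66, 32, 83] (not full yet)
step 4: append 2 -> window=[66, 32, 83, 2] -> max=83
step 5: append 30 -> window=[32, 83, 2, 30] -> max=83
step 6: append 12 -> window=[83, 2, 30, 12] -> max=83
step 7: append 65 -> window=[2, 30, 12, 65] -> max=65
step 8: append 40 -> window=[30, 12, 65, 40] -> max=65
step 9: append 2 -> window=[12, 65, 40, 2] -> max=65
step 10: append 9 -> window=[65, 40, 2, 9] -> max=65
step 11: append 56 -> window=[40, 2, 9, 56] -> max=56
Recorded maximums: 83 83 83 65 65 65 65 56
Changes between consecutive maximums: 2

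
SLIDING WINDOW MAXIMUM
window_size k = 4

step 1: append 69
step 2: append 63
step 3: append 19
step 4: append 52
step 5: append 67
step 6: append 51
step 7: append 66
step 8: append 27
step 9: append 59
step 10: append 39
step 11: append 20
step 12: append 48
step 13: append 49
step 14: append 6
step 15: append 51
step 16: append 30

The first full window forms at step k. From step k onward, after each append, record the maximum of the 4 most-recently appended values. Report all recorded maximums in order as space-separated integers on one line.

Answer: 69 67 67 67 67 66 66 59 59 49 49 51 51

Derivation:
step 1: append 69 -> window=[69] (not full yet)
step 2: append 63 -> window=[69, 63] (not full yet)
step 3: append 19 -> window=[69, 63, 19] (not full yet)
step 4: append 52 -> window=[69, 63, 19, 52] -> max=69
step 5: append 67 -> window=[63, 19, 52, 67] -> max=67
step 6: append 51 -> window=[19, 52, 67, 51] -> max=67
step 7: append 66 -> window=[52, 67, 51, 66] -> max=67
step 8: append 27 -> window=[67, 51, 66, 27] -> max=67
step 9: append 59 -> window=[51, 66, 27, 59] -> max=66
step 10: append 39 -> window=[66, 27, 59, 39] -> max=66
step 11: append 20 -> window=[27, 59, 39, 20] -> max=59
step 12: append 48 -> window=[59, 39, 20, 48] -> max=59
step 13: append 49 -> window=[39, 20, 48, 49] -> max=49
step 14: append 6 -> window=[20, 48, 49, 6] -> max=49
step 15: append 51 -> window=[48, 49, 6, 51] -> max=51
step 16: append 30 -> window=[49, 6, 51, 30] -> max=51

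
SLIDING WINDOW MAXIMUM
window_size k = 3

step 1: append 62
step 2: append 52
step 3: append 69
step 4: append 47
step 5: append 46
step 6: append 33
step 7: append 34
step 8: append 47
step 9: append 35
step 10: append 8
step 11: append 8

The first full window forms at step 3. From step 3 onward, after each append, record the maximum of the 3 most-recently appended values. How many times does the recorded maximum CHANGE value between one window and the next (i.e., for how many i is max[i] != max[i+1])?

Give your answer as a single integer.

Answer: 4

Derivation:
step 1: append 62 -> window=[62] (not full yet)
step 2: append 52 -> window=[62, 52] (not full yet)
step 3: append 69 -> window=[62, 52, 69] -> max=69
step 4: append 47 -> window=[52, 69, 47] -> max=69
step 5: append 46 -> window=[69, 47, 46] -> max=69
step 6: append 33 -> window=[47, 46, 33] -> max=47
step 7: append 34 -> window=[46, 33, 34] -> max=46
step 8: append 47 -> window=[33, 34, 47] -> max=47
step 9: append 35 -> window=[34, 47, 35] -> max=47
step 10: append 8 -> window=[47, 35, 8] -> max=47
step 11: append 8 -> window=[35, 8, 8] -> max=35
Recorded maximums: 69 69 69 47 46 47 47 47 35
Changes between consecutive maximums: 4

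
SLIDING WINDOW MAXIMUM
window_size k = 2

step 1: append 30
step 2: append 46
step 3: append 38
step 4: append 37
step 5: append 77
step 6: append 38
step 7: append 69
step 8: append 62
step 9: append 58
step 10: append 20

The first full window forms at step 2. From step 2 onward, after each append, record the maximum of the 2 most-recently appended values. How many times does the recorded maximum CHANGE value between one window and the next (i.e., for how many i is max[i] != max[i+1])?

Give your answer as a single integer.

Answer: 5

Derivation:
step 1: append 30 -> window=[30] (not full yet)
step 2: append 46 -> window=[30, 46] -> max=46
step 3: append 38 -> window=[46, 38] -> max=46
step 4: append 37 -> window=[38, 37] -> max=38
step 5: append 77 -> window=[37, 77] -> max=77
step 6: append 38 -> window=[77, 38] -> max=77
step 7: append 69 -> window=[38, 69] -> max=69
step 8: append 62 -> window=[69, 62] -> max=69
step 9: append 58 -> window=[62, 58] -> max=62
step 10: append 20 -> window=[58, 20] -> max=58
Recorded maximums: 46 46 38 77 77 69 69 62 58
Changes between consecutive maximums: 5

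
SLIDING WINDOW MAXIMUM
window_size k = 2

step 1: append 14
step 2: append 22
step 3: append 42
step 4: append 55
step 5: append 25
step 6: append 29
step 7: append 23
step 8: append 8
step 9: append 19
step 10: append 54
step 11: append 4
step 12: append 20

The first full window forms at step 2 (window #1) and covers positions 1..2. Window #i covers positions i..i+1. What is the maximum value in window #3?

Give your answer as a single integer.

Answer: 55

Derivation:
step 1: append 14 -> window=[14] (not full yet)
step 2: append 22 -> window=[14, 22] -> max=22
step 3: append 42 -> window=[22, 42] -> max=42
step 4: append 55 -> window=[42, 55] -> max=55
Window #3 max = 55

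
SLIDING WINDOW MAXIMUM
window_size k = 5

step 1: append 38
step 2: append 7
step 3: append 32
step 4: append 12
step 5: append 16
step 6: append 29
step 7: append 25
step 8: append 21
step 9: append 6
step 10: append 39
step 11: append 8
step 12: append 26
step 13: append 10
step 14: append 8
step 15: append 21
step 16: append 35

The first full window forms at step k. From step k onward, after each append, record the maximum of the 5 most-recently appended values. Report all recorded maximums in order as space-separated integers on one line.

step 1: append 38 -> window=[38] (not full yet)
step 2: append 7 -> window=[38, 7] (not full yet)
step 3: append 32 -> window=[38, 7, 32] (not full yet)
step 4: append 12 -> window=[38, 7, 32, 12] (not full yet)
step 5: append 16 -> window=[38, 7, 32, 12, 16] -> max=38
step 6: append 29 -> window=[7, 32, 12, 16, 29] -> max=32
step 7: append 25 -> window=[32, 12, 16, 29, 25] -> max=32
step 8: append 21 -> window=[12, 16, 29, 25, 21] -> max=29
step 9: append 6 -> window=[16, 29, 25, 21, 6] -> max=29
step 10: append 39 -> window=[29, 25, 21, 6, 39] -> max=39
step 11: append 8 -> window=[25, 21, 6, 39, 8] -> max=39
step 12: append 26 -> window=[21, 6, 39, 8, 26] -> max=39
step 13: append 10 -> window=[6, 39, 8, 26, 10] -> max=39
step 14: append 8 -> window=[39, 8, 26, 10, 8] -> max=39
step 15: append 21 -> window=[8, 26, 10, 8, 21] -> max=26
step 16: append 35 -> window=[26, 10, 8, 21, 35] -> max=35

Answer: 38 32 32 29 29 39 39 39 39 39 26 35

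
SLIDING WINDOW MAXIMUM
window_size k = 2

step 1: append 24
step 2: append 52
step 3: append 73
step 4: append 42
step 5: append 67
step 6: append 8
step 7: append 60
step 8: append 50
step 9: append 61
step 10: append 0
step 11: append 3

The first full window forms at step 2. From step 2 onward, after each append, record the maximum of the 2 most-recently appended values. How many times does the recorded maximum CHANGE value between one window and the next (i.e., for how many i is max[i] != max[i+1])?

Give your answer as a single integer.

step 1: append 24 -> window=[24] (not full yet)
step 2: append 52 -> window=[24, 52] -> max=52
step 3: append 73 -> window=[52, 73] -> max=73
step 4: append 42 -> window=[73, 42] -> max=73
step 5: append 67 -> window=[42, 67] -> max=67
step 6: append 8 -> window=[67, 8] -> max=67
step 7: append 60 -> window=[8, 60] -> max=60
step 8: append 50 -> window=[60, 50] -> max=60
step 9: append 61 -> window=[50, 61] -> max=61
step 10: append 0 -> window=[61, 0] -> max=61
step 11: append 3 -> window=[0, 3] -> max=3
Recorded maximums: 52 73 73 67 67 60 60 61 61 3
Changes between consecutive maximums: 5

Answer: 5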